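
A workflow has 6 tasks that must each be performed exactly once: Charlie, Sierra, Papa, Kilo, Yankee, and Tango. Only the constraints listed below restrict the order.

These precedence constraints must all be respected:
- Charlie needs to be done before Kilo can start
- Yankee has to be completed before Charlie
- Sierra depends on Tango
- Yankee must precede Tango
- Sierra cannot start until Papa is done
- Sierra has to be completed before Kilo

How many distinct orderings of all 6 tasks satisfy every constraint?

11

2 tasks have no prerequisites (Papa, Yankee), so any of them could come first.
Enumerating by repeatedly choosing an available task (one whose prerequisites are all placed) gives 11 distinct complete orderings.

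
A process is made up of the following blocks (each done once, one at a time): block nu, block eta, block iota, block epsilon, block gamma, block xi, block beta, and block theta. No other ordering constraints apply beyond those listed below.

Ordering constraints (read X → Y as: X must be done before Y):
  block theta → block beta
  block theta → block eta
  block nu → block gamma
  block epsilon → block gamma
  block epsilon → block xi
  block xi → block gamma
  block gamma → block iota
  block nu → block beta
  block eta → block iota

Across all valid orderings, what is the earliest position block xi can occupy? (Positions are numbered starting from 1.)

2

The only block forced before block xi (directly or transitively) is block epsilon.
With 1 mandatory predecessor, the earliest block xi can sit is position 1+1 = 2, and placing just that one first achieves it.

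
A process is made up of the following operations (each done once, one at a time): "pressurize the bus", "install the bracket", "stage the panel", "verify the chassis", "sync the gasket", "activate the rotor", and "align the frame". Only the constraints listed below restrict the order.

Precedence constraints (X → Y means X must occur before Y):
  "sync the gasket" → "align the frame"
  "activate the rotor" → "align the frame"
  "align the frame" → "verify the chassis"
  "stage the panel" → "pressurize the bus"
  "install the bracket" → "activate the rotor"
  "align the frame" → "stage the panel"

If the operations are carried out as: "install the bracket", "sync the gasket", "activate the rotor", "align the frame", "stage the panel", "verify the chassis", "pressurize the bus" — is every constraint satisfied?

Yes

Checking each listed constraint against this order: for instance, "sync the gasket" is in position 2 and "align the frame" in position 4, so that constraint holds — and the remaining constraints check out the same way.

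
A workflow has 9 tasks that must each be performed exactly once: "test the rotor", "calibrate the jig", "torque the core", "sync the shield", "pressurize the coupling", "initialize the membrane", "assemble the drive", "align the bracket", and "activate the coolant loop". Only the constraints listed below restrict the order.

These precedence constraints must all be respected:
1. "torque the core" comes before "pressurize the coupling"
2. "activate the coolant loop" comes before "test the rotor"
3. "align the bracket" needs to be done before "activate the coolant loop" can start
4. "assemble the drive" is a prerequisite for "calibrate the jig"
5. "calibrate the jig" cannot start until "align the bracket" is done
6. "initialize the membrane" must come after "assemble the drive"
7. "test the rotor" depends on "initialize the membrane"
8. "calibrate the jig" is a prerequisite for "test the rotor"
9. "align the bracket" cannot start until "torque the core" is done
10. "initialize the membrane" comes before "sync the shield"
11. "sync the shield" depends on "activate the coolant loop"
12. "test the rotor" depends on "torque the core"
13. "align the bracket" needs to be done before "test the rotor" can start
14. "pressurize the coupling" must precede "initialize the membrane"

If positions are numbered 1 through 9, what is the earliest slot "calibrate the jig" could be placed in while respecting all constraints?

4

Every task that must precede "calibrate the jig" has to come before it. Tracing all chains that end at "calibrate the jig", those tasks are: "torque the core", "assemble the drive", "align the bracket" — 3 in total.
With 3 mandatory predecessors, the earliest "calibrate the jig" can sit is position 3+1 = 4, and placing just those 3 first achieves it.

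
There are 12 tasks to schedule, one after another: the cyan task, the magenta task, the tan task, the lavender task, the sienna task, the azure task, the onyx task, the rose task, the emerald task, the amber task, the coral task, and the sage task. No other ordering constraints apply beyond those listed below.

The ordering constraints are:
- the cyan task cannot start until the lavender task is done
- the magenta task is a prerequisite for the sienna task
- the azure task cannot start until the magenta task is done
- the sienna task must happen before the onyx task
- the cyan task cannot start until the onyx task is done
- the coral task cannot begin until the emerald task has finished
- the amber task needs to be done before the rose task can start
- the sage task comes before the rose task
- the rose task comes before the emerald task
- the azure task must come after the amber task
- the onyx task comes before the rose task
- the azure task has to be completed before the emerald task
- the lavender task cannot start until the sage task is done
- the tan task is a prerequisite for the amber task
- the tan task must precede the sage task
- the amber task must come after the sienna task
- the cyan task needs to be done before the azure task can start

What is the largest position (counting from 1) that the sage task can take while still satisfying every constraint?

Following every chain forward from the sage task, the tasks that must come later are the cyan task, the lavender task, the azure task, the rose task, the emerald task, the coral task — 6 of them.
So at least 6 tasks follow the sage task, putting the sage task no later than position 6. That position is achievable by scheduling everything else first.

6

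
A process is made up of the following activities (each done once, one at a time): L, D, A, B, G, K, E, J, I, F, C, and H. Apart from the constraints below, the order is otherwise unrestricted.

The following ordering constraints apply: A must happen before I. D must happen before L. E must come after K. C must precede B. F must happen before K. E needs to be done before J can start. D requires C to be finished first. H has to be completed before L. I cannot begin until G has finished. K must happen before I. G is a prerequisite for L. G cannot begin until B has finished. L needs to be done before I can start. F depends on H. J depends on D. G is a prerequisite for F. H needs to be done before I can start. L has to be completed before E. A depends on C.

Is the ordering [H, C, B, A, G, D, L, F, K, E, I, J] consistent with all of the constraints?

Yes

Checking each listed constraint against this order: for instance, H is in position 1 and I in position 11, so that constraint holds — and the remaining constraints check out the same way.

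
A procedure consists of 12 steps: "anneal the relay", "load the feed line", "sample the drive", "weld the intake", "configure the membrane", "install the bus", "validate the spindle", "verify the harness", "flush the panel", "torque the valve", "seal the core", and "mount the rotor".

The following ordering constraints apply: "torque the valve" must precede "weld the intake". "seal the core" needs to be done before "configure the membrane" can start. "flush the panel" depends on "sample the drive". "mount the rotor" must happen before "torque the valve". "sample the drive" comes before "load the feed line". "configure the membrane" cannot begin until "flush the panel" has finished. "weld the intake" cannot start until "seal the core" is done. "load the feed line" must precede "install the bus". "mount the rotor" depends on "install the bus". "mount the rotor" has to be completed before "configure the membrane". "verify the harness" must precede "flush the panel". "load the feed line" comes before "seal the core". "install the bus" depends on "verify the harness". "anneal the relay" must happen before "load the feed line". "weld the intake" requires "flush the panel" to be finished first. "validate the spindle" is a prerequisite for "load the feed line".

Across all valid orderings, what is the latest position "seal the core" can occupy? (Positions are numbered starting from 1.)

10

The steps that are forced after "seal the core", directly or by a chain of constraints, are "weld the intake", "configure the membrane". That's 2 steps.
So at least 2 steps follow "seal the core", putting "seal the core" no later than position 10. That position is achievable by scheduling everything else first.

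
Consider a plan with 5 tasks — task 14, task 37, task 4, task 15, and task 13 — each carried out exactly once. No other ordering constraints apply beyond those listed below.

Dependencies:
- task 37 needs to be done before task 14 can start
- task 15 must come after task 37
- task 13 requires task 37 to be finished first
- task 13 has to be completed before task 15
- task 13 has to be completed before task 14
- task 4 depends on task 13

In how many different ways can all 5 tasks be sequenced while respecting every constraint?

Only task 37 has no prerequisites, so it must go first.
Counting all ways to extend the partial order to a total order gives 6.

6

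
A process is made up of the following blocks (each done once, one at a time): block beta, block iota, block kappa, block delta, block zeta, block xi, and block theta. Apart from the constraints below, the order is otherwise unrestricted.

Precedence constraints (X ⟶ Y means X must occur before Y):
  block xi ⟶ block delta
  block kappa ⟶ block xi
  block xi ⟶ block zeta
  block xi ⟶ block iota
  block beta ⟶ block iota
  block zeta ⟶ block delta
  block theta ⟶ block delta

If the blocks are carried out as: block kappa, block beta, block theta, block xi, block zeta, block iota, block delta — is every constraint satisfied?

Every stated constraint is respected: block beta sits at position 2, ahead of block iota at position 6, and each of the other listed pairs likewise has the predecessor earlier in the sequence.

Yes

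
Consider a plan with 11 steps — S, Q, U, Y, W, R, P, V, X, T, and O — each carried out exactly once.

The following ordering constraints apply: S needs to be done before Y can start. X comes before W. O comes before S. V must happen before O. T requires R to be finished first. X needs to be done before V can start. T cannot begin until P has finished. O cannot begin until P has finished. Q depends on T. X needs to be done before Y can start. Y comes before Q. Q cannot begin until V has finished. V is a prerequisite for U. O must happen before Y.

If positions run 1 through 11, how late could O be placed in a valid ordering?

8

Following every chain forward from O, the steps that must come later are S, Q, Y — 3 of them.
So at least 3 steps follow O, putting O no later than position 8. That position is achievable by scheduling everything else first.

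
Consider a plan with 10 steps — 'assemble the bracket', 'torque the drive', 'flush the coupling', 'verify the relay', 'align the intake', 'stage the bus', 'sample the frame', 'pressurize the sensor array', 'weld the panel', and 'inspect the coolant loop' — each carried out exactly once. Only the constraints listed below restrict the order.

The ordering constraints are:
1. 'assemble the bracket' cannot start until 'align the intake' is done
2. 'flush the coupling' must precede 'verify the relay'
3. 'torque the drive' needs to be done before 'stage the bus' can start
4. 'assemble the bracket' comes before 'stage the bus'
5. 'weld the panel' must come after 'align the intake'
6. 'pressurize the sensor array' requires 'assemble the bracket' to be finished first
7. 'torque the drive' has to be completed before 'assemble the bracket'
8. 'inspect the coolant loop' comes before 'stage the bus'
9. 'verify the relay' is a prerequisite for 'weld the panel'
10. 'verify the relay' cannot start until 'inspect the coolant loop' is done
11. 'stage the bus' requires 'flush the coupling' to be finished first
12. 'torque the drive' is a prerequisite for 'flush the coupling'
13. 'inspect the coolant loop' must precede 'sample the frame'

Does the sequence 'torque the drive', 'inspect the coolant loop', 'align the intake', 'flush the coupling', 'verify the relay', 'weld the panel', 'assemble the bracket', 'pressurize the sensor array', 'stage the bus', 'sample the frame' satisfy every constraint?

Yes

Going through the constraints one by one, each required predecessor appears earlier in the sequence than its dependent — e.g. 'torque the drive' (position 1) is before 'stage the bus' (position 9), as required.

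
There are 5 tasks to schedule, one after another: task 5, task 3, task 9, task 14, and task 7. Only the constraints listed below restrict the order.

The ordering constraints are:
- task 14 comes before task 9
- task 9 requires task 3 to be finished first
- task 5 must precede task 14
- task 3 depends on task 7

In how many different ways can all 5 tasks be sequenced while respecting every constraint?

The tasks with no prerequisites are task 5, task 7; any of them can be placed first.
Counting all ways to extend the partial order to a total order gives 6.

6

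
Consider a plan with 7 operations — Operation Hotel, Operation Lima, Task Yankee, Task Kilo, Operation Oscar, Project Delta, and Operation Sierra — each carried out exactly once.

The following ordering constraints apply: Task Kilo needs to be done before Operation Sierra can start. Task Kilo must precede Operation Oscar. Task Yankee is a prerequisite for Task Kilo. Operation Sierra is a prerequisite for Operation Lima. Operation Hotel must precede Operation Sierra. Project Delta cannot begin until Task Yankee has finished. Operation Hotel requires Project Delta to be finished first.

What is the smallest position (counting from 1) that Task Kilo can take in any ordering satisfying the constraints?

2

Working backwards through the constraints from Task Kilo, its only required predecessor is Task Yankee.
With 1 mandatory predecessor, the earliest Task Kilo can sit is position 1+1 = 2, and placing just that one first achieves it.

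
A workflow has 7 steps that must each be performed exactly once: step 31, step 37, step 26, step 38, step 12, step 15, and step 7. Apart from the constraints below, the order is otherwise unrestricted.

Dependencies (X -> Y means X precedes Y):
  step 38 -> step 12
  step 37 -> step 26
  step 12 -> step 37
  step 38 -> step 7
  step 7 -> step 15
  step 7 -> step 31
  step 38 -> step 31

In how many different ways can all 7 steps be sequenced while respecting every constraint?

40

Only step 38 has no prerequisites, so it must go first.
Systematically extending each partial ordering one step at a time and counting, there are 40 complete orderings.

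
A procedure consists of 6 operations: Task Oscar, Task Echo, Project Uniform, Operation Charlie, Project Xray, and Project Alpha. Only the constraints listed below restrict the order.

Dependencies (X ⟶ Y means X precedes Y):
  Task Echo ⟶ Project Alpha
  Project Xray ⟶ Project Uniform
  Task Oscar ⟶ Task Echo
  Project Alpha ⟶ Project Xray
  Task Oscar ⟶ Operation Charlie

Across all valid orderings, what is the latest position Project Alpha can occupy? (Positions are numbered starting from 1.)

4

Following every chain forward from Project Alpha, the operations that must come later are Project Uniform, Project Xray — 2 of them.
With 2 mandatory successors out of 6 operations total, the latest slot for Project Alpha is 6−2 = 4, and it's reachable by doing all non-successors before Project Alpha.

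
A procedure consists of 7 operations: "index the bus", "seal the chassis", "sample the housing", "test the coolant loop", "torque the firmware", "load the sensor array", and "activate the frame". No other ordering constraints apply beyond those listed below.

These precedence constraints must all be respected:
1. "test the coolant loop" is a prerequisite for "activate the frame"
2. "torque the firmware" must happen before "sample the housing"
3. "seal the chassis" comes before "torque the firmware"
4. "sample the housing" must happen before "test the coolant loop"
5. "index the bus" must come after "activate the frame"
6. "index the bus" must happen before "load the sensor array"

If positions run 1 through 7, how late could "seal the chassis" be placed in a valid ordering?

Every operation that must follow "seal the chassis" has to come after it. Tracing all chains starting from "seal the chassis", those operations are: "index the bus", "sample the housing", "test the coolant loop", "torque the firmware", "load the sensor array", "activate the frame" — 6 in total.
So at least 6 operations follow "seal the chassis", putting "seal the chassis" no later than position 1. That position is achievable by scheduling everything else first.

1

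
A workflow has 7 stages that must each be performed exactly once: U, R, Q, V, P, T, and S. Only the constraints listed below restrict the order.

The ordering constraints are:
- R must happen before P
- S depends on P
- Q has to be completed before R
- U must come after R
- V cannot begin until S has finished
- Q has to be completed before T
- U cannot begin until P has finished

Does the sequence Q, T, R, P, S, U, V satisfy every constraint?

Every stated constraint is respected: R sits at position 3, ahead of U at position 6, and each of the other listed pairs likewise has the predecessor earlier in the sequence.

Yes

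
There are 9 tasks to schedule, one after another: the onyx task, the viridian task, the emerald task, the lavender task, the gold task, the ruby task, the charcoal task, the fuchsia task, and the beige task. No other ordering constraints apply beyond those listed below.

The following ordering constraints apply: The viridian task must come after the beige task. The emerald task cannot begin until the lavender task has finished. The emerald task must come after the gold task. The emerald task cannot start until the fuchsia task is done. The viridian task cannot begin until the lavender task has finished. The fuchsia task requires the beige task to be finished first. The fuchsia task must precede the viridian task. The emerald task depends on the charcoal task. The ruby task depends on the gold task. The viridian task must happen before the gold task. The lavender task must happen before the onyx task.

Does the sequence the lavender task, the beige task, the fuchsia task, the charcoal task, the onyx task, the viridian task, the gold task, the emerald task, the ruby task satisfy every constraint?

Every stated constraint is respected: the lavender task sits at position 1, ahead of the emerald task at position 8, and each of the other listed pairs likewise has the predecessor earlier in the sequence.

Yes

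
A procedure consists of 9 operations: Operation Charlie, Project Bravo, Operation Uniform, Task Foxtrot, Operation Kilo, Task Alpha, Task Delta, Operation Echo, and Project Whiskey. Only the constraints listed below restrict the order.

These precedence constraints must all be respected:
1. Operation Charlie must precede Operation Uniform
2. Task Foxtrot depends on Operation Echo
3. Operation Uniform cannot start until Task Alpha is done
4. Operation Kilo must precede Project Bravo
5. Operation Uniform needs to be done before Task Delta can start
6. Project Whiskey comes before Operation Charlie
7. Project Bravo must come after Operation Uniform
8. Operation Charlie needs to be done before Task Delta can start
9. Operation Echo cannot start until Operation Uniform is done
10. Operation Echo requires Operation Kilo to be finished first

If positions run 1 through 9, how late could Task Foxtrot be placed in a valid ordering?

9

Nothing depends on Task Foxtrot, so it can be the final operation, position 9.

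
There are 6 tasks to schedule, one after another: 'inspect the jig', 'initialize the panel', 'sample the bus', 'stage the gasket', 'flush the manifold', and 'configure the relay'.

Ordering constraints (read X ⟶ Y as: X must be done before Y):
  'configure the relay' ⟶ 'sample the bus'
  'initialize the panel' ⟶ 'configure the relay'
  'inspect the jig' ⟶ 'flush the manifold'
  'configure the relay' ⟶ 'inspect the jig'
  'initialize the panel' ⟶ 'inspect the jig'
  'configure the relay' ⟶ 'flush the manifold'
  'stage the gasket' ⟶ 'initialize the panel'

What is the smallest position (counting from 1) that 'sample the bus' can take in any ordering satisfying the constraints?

The tasks that are forced before 'sample the bus', directly or transitively, are 'initialize the panel', 'stage the gasket', 'configure the relay'. That's 3 tasks.
So at minimum 3 tasks come before 'sample the bus', putting 'sample the bus' no earlier than position 4. That position is achievable by scheduling exactly those predecessors first.

4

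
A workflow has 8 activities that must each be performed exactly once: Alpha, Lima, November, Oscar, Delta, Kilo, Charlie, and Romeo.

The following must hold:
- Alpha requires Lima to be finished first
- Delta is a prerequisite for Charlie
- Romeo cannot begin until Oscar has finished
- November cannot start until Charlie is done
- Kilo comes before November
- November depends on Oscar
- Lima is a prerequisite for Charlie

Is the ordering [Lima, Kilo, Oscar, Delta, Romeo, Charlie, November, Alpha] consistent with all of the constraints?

Yes

Going through the constraints one by one, each required predecessor appears earlier in the sequence than its dependent — e.g. Lima (position 1) is before Alpha (position 8), as required.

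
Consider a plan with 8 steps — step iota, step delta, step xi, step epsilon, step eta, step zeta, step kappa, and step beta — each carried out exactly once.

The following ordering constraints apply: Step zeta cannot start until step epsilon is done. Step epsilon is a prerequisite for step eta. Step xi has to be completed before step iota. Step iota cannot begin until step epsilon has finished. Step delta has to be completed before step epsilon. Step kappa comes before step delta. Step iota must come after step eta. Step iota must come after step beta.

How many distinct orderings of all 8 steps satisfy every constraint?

114

The steps with no prerequisites are step xi, step kappa, step beta; any of them can be placed first.
Systematically extending each partial ordering one step at a time and counting, there are 114 complete orderings.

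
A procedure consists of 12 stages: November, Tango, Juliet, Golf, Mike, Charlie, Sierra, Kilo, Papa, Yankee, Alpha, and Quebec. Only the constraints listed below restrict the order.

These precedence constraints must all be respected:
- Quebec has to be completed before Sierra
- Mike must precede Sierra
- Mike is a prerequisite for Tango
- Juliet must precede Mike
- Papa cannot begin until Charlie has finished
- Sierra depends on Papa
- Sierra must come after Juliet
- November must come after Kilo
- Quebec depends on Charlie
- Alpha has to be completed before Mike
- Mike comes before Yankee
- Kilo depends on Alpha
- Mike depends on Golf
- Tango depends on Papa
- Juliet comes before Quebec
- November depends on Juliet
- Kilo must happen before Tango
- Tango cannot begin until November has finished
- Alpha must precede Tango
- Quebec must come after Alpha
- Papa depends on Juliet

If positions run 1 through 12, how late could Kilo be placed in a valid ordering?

The stages that are forced after Kilo, directly or by a chain of constraints, are November, Tango. That's 2 stages.
So at least 2 stages follow Kilo, putting Kilo no later than position 10. That position is achievable by scheduling everything else first.

10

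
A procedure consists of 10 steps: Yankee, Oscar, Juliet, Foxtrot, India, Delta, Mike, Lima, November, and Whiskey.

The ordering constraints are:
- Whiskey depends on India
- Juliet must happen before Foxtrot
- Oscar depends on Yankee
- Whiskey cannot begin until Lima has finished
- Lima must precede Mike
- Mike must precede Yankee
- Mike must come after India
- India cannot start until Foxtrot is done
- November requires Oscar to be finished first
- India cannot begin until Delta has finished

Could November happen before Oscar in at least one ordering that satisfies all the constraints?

No

Following Oscar → November, Oscar must precede November in every valid ordering.
Hence November can never be scheduled before Oscar.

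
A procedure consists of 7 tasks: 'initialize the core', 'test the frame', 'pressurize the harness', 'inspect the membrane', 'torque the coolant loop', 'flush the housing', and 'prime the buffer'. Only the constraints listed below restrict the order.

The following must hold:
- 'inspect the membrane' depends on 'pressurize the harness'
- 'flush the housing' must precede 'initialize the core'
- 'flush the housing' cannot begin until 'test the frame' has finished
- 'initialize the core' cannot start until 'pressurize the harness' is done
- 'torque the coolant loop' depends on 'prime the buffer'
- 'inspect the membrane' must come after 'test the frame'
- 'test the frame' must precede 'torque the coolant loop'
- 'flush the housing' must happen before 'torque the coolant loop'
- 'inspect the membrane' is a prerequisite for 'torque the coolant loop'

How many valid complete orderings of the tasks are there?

73

The tasks with no prerequisites are 'test the frame', 'pressurize the harness', 'prime the buffer'; any of them can be placed first.
Systematically extending each partial ordering one task at a time and counting, there are 73 complete orderings.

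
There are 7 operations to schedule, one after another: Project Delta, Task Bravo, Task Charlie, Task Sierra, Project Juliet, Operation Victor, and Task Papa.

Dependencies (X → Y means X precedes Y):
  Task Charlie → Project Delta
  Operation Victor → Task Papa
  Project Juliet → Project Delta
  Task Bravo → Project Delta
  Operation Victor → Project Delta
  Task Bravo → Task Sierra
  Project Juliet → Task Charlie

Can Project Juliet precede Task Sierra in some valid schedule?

Yes

The constraints leave Project Juliet and Task Sierra unordered relative to each other; nothing requires Task Sierra earlier.
That means at least one valid schedule has Project Juliet before Task Sierra.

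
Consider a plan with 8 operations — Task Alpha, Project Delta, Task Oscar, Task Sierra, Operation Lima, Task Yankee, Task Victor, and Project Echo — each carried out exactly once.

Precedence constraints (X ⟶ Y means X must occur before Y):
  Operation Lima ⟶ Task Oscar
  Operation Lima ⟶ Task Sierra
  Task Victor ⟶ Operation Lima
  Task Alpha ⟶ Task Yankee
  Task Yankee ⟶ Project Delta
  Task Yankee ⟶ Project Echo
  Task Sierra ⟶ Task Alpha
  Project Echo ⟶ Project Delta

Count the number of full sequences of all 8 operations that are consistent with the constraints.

Task Victor is the only operation with nothing required before it, so every ordering starts there.
Enumerating by repeatedly choosing an available operation (one whose prerequisites are all placed) gives 6 distinct complete orderings.

6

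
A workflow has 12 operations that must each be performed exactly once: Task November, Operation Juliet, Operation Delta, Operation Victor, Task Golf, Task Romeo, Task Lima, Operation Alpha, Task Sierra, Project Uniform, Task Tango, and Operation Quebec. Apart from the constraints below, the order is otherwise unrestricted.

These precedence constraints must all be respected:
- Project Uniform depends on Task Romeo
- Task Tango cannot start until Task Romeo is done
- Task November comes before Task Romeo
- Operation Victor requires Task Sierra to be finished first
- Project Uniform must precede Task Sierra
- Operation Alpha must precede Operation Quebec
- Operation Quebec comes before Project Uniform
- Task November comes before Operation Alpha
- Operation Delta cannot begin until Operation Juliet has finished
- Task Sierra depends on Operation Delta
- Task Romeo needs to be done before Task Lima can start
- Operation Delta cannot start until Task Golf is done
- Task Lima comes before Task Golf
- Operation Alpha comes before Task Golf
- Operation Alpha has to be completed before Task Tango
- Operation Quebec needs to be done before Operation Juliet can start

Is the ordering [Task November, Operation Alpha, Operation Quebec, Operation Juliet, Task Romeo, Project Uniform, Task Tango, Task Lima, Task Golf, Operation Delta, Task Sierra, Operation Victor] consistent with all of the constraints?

Yes

Checking each listed constraint against this order: for instance, Operation Alpha is in position 2 and Task Golf in position 9, so that constraint holds — and the remaining constraints check out the same way.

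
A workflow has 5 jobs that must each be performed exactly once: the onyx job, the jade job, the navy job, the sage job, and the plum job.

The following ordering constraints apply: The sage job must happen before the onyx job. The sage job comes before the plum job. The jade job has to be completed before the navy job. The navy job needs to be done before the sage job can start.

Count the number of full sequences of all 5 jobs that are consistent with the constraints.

Only the jade job has no prerequisites, so it must go first.
Systematically extending each partial ordering one job at a time and counting, there are 2 complete orderings.

2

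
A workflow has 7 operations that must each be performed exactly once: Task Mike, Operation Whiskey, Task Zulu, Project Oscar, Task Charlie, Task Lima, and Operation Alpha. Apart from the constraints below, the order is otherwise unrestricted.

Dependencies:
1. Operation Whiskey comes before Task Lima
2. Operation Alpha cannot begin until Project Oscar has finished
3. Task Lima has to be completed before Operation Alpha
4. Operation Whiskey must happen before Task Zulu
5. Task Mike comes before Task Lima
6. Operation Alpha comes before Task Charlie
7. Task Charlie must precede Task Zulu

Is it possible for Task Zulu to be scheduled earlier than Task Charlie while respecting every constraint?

The constraints give a chain Task Charlie → Task Zulu, which forces Task Charlie before Task Zulu.
Hence Task Zulu can never be scheduled before Task Charlie.

No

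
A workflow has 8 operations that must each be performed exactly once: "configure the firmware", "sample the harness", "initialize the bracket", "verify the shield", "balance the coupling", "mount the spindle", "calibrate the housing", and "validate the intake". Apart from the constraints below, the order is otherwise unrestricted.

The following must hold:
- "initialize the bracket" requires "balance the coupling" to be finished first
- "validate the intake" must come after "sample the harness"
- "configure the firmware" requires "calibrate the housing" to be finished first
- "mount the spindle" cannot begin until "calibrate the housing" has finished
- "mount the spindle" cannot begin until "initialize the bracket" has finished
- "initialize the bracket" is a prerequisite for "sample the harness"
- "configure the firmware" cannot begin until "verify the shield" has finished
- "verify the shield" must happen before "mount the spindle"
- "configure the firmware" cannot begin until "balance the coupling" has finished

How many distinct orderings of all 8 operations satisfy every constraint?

230

3 operations have no prerequisites ("verify the shield", "balance the coupling", "calibrate the housing"), so any of them could come first.
Systematically extending each partial ordering one operation at a time and counting, there are 230 complete orderings.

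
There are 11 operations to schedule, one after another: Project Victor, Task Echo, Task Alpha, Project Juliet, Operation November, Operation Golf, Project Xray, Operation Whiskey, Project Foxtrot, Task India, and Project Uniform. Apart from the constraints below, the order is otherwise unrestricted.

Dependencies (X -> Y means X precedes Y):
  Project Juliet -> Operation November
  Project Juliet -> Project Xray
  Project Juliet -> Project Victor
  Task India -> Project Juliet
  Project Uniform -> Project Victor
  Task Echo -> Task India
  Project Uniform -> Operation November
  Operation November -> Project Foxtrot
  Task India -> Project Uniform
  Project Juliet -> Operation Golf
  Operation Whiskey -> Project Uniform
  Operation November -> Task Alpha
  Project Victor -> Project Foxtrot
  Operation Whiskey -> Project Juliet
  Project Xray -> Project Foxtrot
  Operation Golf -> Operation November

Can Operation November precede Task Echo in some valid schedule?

No

The constraints give a chain Task Echo → Task India → Project Uniform → Operation November, which forces Task Echo before Operation November.
Hence Operation November can never be scheduled before Task Echo.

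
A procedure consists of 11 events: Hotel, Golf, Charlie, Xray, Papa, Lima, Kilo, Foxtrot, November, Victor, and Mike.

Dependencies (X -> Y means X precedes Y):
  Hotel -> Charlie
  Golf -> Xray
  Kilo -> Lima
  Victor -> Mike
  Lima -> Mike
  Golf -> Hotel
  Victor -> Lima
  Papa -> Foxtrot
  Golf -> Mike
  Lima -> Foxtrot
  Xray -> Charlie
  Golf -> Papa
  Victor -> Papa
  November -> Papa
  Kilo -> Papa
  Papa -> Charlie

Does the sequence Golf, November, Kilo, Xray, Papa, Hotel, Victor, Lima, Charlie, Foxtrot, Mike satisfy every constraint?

The sequence places Papa ahead of Victor.
But one of the constraints requires Victor before Papa, so this ordering violates it.

No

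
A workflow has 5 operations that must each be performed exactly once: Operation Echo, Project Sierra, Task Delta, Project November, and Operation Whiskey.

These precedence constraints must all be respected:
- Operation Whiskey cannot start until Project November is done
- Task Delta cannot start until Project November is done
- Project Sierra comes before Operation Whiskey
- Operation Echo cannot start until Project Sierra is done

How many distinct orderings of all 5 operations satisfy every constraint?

2 operations have no prerequisites (Project Sierra, Project November), so any of them could come first.
Counting all ways to extend the partial order to a total order gives 16.

16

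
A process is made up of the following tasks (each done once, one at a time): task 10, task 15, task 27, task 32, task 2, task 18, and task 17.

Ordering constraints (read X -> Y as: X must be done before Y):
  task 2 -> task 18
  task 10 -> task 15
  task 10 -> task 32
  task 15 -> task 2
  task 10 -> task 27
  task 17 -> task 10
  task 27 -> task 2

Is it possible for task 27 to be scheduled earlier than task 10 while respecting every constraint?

No

Following task 10 → task 27, task 10 must precede task 27 in every valid ordering.
So no valid ordering can have task 27 before task 10.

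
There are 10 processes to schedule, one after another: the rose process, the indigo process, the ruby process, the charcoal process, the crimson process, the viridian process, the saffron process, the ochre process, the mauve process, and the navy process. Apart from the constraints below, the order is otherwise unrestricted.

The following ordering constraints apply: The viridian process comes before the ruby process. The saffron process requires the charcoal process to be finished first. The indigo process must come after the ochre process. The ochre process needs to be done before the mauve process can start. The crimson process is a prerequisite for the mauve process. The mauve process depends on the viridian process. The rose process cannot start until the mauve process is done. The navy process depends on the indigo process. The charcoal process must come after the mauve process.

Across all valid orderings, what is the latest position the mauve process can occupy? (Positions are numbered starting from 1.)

Following every chain forward from the mauve process, the processes that must come later are the rose process, the charcoal process, the saffron process — 3 of them.
With 3 mandatory successors out of 10 processes total, the latest slot for the mauve process is 10−3 = 7, and it's reachable by doing all non-successors before the mauve process.

7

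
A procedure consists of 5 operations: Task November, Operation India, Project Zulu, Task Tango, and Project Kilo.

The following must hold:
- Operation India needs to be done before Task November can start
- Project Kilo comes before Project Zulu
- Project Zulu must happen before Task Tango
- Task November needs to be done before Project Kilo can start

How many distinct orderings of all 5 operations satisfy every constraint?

Operation India is the only operation with nothing required before it, so every ordering starts there.
Continuing from there, at each step only one operation has all its prerequisites placed, so the ordering is fully determined — there is exactly 1.

1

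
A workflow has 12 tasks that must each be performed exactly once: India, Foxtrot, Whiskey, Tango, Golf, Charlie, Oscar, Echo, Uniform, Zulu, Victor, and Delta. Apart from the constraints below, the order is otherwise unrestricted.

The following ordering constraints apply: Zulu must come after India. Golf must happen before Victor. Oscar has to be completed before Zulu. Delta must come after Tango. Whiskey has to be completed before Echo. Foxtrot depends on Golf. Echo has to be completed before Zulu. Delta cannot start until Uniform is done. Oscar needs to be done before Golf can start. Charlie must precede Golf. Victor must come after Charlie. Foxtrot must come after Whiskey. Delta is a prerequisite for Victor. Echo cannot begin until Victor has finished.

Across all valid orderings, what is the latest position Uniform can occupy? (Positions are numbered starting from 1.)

8

Following every chain forward from Uniform, the tasks that must come later are Echo, Zulu, Victor, Delta — 4 of them.
So at least 4 tasks follow Uniform, putting Uniform no later than position 8. That position is achievable by scheduling everything else first.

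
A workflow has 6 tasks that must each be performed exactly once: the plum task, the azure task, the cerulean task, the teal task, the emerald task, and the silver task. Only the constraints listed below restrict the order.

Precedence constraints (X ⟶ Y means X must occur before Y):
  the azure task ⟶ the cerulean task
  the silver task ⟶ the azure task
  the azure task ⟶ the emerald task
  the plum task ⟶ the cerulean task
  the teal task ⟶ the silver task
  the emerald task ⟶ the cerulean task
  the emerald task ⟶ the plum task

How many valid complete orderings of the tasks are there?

The teal task is the only task with nothing required before it, so every ordering starts there.
Every task is then forced in turn, so only 1 complete ordering is consistent with the constraints.

1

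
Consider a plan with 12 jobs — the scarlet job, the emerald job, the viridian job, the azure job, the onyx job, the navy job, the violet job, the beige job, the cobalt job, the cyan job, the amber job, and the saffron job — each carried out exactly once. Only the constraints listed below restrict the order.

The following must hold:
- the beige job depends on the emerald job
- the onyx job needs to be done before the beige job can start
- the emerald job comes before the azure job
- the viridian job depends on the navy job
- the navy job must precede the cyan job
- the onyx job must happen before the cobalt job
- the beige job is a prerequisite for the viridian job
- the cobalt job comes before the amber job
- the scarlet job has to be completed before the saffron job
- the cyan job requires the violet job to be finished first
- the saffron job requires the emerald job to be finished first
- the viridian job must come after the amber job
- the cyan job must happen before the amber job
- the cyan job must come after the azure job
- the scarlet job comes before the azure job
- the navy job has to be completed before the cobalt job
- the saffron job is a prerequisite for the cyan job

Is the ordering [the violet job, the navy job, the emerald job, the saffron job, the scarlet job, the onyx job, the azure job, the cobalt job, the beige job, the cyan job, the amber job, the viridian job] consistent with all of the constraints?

In the proposed order, the saffron job appears before the scarlet job.
That contradicts the constraint that the scarlet job must precede the saffron job.

No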